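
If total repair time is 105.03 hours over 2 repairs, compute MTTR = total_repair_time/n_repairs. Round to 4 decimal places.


total_repair_time = 105.03
n_repairs = 2
MTTR = 105.03 / 2
MTTR = 52.515

52.515


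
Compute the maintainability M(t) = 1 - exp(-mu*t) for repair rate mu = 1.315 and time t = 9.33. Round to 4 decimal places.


mu = 1.315, t = 9.33
mu * t = 1.315 * 9.33 = 12.269
exp(-12.269) = 0.0
M(t) = 1 - 0.0
M(t) = 1.0

1.0


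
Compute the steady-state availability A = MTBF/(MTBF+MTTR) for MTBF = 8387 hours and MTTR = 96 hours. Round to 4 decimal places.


MTBF = 8387
MTTR = 96
MTBF + MTTR = 8483
A = 8387 / 8483
A = 0.9887

0.9887


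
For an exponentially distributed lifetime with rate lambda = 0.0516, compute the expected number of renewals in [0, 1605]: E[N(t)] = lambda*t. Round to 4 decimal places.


lambda = 0.0516
t = 1605
E[N(t)] = lambda * t
E[N(t)] = 0.0516 * 1605
E[N(t)] = 82.818

82.818


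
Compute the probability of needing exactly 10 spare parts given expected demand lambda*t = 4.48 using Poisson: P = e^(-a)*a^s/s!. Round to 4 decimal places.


a = 4.48, s = 10
e^(-a) = e^(-4.48) = 0.0113
a^s = 4.48^10 = 3256717.8909
s! = 3628800
P = 0.0113 * 3256717.8909 / 3628800
P = 0.0102

0.0102


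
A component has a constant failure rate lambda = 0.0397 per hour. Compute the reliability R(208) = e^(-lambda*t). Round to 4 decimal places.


lambda = 0.0397
t = 208
lambda * t = 8.2576
R(t) = e^(-8.2576)
R(t) = 0.0003

0.0003


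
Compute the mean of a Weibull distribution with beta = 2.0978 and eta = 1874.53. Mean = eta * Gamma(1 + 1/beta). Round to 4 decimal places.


beta = 2.0978, eta = 1874.53
1/beta = 0.4767
1 + 1/beta = 1.4767
Gamma(1.4767) = 0.8857
Mean = 1874.53 * 0.8857
Mean = 1660.2711

1660.2711


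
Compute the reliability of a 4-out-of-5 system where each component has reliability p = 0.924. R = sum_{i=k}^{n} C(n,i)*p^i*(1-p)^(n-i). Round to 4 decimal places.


k = 4, n = 5, p = 0.924
i=4: C(5,4)=5 * 0.924^4 * 0.076^1 = 0.277
i=5: C(5,5)=1 * 0.924^5 * 0.076^0 = 0.6735
R = sum of terms = 0.9505

0.9505


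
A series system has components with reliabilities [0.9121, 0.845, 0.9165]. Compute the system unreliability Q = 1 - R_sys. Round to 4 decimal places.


Components: [0.9121, 0.845, 0.9165]
After component 1: product = 0.9121
After component 2: product = 0.7707
After component 3: product = 0.7064
R_sys = 0.7064
Q = 1 - 0.7064 = 0.2936

0.2936


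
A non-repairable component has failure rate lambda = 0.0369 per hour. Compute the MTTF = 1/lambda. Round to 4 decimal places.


lambda = 0.0369
MTTF = 1 / 0.0369
MTTF = 27.1003

27.1003


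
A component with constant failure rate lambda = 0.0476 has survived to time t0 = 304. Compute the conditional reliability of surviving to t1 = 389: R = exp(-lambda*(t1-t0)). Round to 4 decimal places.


lambda = 0.0476
t0 = 304, t1 = 389
t1 - t0 = 85
lambda * (t1-t0) = 0.0476 * 85 = 4.046
R = exp(-4.046)
R = 0.0175

0.0175


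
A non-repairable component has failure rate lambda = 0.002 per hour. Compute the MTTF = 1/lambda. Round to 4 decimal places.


lambda = 0.002
MTTF = 1 / 0.002
MTTF = 500.0

500.0


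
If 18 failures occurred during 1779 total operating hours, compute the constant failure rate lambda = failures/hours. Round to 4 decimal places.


failures = 18
total_hours = 1779
lambda = 18 / 1779
lambda = 0.0101

0.0101


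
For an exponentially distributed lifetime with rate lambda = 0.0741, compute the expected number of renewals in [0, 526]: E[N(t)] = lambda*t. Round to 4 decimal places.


lambda = 0.0741
t = 526
E[N(t)] = lambda * t
E[N(t)] = 0.0741 * 526
E[N(t)] = 38.9766

38.9766


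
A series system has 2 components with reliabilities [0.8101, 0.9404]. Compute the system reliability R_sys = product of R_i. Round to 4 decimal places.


Components: [0.8101, 0.9404]
After component 1 (R=0.8101): product = 0.8101
After component 2 (R=0.9404): product = 0.7618
R_sys = 0.7618

0.7618


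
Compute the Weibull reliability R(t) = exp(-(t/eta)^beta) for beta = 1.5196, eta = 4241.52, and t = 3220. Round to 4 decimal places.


beta = 1.5196, eta = 4241.52, t = 3220
t/eta = 3220 / 4241.52 = 0.7592
(t/eta)^beta = 0.7592^1.5196 = 0.6579
R(t) = exp(-0.6579)
R(t) = 0.5179

0.5179


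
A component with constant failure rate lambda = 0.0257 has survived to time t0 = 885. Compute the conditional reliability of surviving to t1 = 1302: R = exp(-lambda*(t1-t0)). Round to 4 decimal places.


lambda = 0.0257
t0 = 885, t1 = 1302
t1 - t0 = 417
lambda * (t1-t0) = 0.0257 * 417 = 10.7169
R = exp(-10.7169)
R = 0.0

0.0


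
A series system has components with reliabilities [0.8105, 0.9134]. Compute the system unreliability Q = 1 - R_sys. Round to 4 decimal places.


Components: [0.8105, 0.9134]
After component 1: product = 0.8105
After component 2: product = 0.7403
R_sys = 0.7403
Q = 1 - 0.7403 = 0.2597

0.2597


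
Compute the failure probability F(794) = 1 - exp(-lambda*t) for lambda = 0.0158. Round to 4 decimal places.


lambda = 0.0158, t = 794
lambda * t = 12.5452
exp(-12.5452) = 0.0
F(t) = 1 - 0.0
F(t) = 1.0

1.0


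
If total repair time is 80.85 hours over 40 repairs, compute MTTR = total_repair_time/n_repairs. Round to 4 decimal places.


total_repair_time = 80.85
n_repairs = 40
MTTR = 80.85 / 40
MTTR = 2.0212

2.0212


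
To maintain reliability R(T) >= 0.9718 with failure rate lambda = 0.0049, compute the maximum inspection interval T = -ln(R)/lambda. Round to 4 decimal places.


R_target = 0.9718
lambda = 0.0049
-ln(0.9718) = 0.0286
T = 0.0286 / 0.0049
T = 5.8378

5.8378


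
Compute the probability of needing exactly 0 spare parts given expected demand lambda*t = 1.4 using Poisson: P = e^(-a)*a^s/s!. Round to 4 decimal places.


a = 1.4, s = 0
e^(-a) = e^(-1.4) = 0.2466
a^s = 1.4^0 = 1.0
s! = 1
P = 0.2466 * 1.0 / 1
P = 0.2466

0.2466


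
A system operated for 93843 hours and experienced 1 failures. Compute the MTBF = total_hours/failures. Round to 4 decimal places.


total_hours = 93843
failures = 1
MTBF = 93843 / 1
MTBF = 93843.0

93843.0


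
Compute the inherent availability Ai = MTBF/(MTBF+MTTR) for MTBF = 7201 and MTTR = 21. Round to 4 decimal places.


MTBF = 7201
MTTR = 21
MTBF + MTTR = 7222
Ai = 7201 / 7222
Ai = 0.9971

0.9971


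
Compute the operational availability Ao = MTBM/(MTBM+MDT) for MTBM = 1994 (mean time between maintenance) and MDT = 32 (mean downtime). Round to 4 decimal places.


MTBM = 1994
MDT = 32
MTBM + MDT = 2026
Ao = 1994 / 2026
Ao = 0.9842

0.9842


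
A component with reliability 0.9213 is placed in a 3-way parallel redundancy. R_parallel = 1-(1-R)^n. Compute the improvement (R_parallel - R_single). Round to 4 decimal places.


R_single = 0.9213, n = 3
1 - R_single = 0.0787
(1 - R_single)^n = 0.0787^3 = 0.0005
R_parallel = 1 - 0.0005 = 0.9995
Improvement = 0.9995 - 0.9213
Improvement = 0.0782

0.0782


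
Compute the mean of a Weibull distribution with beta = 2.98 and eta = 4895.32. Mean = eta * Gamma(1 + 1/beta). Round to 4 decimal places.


beta = 2.98, eta = 4895.32
1/beta = 0.3356
1 + 1/beta = 1.3356
Gamma(1.3356) = 0.8927
Mean = 4895.32 * 0.8927
Mean = 4370.1414

4370.1414


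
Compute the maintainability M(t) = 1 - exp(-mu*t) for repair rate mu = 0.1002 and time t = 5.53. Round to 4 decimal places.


mu = 0.1002, t = 5.53
mu * t = 0.1002 * 5.53 = 0.5541
exp(-0.5541) = 0.5746
M(t) = 1 - 0.5746
M(t) = 0.4254

0.4254


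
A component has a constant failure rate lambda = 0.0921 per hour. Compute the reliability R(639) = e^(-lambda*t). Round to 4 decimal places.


lambda = 0.0921
t = 639
lambda * t = 58.8519
R(t) = e^(-58.8519)
R(t) = 0.0

0.0


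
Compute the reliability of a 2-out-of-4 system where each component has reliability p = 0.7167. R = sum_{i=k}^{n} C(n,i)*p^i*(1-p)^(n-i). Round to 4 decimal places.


k = 2, n = 4, p = 0.7167
i=2: C(4,2)=6 * 0.7167^2 * 0.2833^2 = 0.2474
i=3: C(4,3)=4 * 0.7167^3 * 0.2833^1 = 0.4172
i=4: C(4,4)=1 * 0.7167^4 * 0.2833^0 = 0.2638
R = sum of terms = 0.9284

0.9284


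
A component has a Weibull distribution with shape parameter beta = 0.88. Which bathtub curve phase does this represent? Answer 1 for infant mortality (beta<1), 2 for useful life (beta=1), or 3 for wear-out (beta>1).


beta = 0.88
Compare beta to 1:
beta < 1 => infant mortality (phase 1)
beta = 1 => useful life (phase 2)
beta > 1 => wear-out (phase 3)
Since beta = 0.88, this is infant mortality (decreasing failure rate)
Phase = 1

1


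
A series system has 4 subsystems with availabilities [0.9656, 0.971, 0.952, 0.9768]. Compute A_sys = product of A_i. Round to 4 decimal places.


Subsystems: [0.9656, 0.971, 0.952, 0.9768]
After subsystem 1 (A=0.9656): product = 0.9656
After subsystem 2 (A=0.971): product = 0.9376
After subsystem 3 (A=0.952): product = 0.8926
After subsystem 4 (A=0.9768): product = 0.8719
A_sys = 0.8719

0.8719


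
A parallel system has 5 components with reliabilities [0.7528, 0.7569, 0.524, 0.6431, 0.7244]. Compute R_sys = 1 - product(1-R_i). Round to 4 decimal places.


Components: [0.7528, 0.7569, 0.524, 0.6431, 0.7244]
(1 - 0.7528) = 0.2472, running product = 0.2472
(1 - 0.7569) = 0.2431, running product = 0.0601
(1 - 0.524) = 0.476, running product = 0.0286
(1 - 0.6431) = 0.3569, running product = 0.0102
(1 - 0.7244) = 0.2756, running product = 0.0028
Product of (1-R_i) = 0.0028
R_sys = 1 - 0.0028 = 0.9972

0.9972


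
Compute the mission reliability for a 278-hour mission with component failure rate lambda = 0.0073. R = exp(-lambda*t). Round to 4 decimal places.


lambda = 0.0073
mission_time = 278
lambda * t = 0.0073 * 278 = 2.0294
R = exp(-2.0294)
R = 0.1314

0.1314


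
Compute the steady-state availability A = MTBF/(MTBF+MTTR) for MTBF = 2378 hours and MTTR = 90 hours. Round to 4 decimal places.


MTBF = 2378
MTTR = 90
MTBF + MTTR = 2468
A = 2378 / 2468
A = 0.9635

0.9635


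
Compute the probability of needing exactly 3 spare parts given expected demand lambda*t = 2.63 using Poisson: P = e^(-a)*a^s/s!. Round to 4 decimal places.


a = 2.63, s = 3
e^(-a) = e^(-2.63) = 0.0721
a^s = 2.63^3 = 18.1914
s! = 6
P = 0.0721 * 18.1914 / 6
P = 0.2185

0.2185


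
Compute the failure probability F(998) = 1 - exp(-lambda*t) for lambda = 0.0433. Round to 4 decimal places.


lambda = 0.0433, t = 998
lambda * t = 43.2134
exp(-43.2134) = 0.0
F(t) = 1 - 0.0
F(t) = 1.0

1.0


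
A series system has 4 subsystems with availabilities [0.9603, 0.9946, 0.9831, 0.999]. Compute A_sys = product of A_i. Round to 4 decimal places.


Subsystems: [0.9603, 0.9946, 0.9831, 0.999]
After subsystem 1 (A=0.9603): product = 0.9603
After subsystem 2 (A=0.9946): product = 0.9551
After subsystem 3 (A=0.9831): product = 0.939
After subsystem 4 (A=0.999): product = 0.938
A_sys = 0.938

0.938


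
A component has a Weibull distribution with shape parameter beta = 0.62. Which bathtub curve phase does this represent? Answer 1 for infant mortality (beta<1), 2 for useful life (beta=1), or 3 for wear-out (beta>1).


beta = 0.62
Compare beta to 1:
beta < 1 => infant mortality (phase 1)
beta = 1 => useful life (phase 2)
beta > 1 => wear-out (phase 3)
Since beta = 0.62, this is infant mortality (decreasing failure rate)
Phase = 1

1


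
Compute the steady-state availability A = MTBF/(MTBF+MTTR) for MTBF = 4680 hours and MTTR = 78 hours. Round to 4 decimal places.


MTBF = 4680
MTTR = 78
MTBF + MTTR = 4758
A = 4680 / 4758
A = 0.9836

0.9836


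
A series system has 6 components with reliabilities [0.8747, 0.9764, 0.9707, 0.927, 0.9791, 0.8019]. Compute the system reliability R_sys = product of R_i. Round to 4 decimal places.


Components: [0.8747, 0.9764, 0.9707, 0.927, 0.9791, 0.8019]
After component 1 (R=0.8747): product = 0.8747
After component 2 (R=0.9764): product = 0.8541
After component 3 (R=0.9707): product = 0.829
After component 4 (R=0.927): product = 0.7685
After component 5 (R=0.9791): product = 0.7525
After component 6 (R=0.8019): product = 0.6034
R_sys = 0.6034

0.6034


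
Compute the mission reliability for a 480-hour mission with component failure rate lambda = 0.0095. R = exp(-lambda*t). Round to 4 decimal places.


lambda = 0.0095
mission_time = 480
lambda * t = 0.0095 * 480 = 4.56
R = exp(-4.56)
R = 0.0105

0.0105


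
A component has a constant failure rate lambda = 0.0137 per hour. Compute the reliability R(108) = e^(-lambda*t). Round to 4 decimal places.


lambda = 0.0137
t = 108
lambda * t = 1.4796
R(t) = e^(-1.4796)
R(t) = 0.2277

0.2277


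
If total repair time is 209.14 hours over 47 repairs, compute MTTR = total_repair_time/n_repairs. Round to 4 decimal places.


total_repair_time = 209.14
n_repairs = 47
MTTR = 209.14 / 47
MTTR = 4.4498

4.4498


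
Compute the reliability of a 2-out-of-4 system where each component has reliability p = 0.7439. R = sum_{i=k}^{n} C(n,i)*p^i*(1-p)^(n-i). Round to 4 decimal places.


k = 2, n = 4, p = 0.7439
i=2: C(4,2)=6 * 0.7439^2 * 0.2561^2 = 0.2178
i=3: C(4,3)=4 * 0.7439^3 * 0.2561^1 = 0.4217
i=4: C(4,4)=1 * 0.7439^4 * 0.2561^0 = 0.3062
R = sum of terms = 0.9457

0.9457


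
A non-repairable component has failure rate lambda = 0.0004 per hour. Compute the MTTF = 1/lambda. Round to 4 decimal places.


lambda = 0.0004
MTTF = 1 / 0.0004
MTTF = 2500.0

2500.0


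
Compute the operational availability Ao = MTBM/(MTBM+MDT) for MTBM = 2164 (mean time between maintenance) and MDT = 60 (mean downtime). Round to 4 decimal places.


MTBM = 2164
MDT = 60
MTBM + MDT = 2224
Ao = 2164 / 2224
Ao = 0.973

0.973


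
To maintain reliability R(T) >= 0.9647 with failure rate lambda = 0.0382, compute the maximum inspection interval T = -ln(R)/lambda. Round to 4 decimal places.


R_target = 0.9647
lambda = 0.0382
-ln(0.9647) = 0.0359
T = 0.0359 / 0.0382
T = 0.9408

0.9408


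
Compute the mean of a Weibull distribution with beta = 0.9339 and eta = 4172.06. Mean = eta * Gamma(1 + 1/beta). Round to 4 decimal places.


beta = 0.9339, eta = 4172.06
1/beta = 1.0708
1 + 1/beta = 2.0708
Gamma(2.0708) = 1.032
Mean = 4172.06 * 1.032
Mean = 4305.6409

4305.6409


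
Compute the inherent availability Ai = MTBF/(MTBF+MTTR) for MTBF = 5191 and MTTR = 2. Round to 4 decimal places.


MTBF = 5191
MTTR = 2
MTBF + MTTR = 5193
Ai = 5191 / 5193
Ai = 0.9996

0.9996


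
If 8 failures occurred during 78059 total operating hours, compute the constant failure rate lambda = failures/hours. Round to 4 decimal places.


failures = 8
total_hours = 78059
lambda = 8 / 78059
lambda = 0.0001

0.0001


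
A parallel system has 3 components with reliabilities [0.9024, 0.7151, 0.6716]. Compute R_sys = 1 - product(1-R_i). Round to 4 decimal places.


Components: [0.9024, 0.7151, 0.6716]
(1 - 0.9024) = 0.0976, running product = 0.0976
(1 - 0.7151) = 0.2849, running product = 0.0278
(1 - 0.6716) = 0.3284, running product = 0.0091
Product of (1-R_i) = 0.0091
R_sys = 1 - 0.0091 = 0.9909

0.9909


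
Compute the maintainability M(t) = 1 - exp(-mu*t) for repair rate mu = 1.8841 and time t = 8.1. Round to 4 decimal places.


mu = 1.8841, t = 8.1
mu * t = 1.8841 * 8.1 = 15.2612
exp(-15.2612) = 0.0
M(t) = 1 - 0.0
M(t) = 1.0

1.0


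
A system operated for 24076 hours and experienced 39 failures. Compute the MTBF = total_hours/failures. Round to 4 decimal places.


total_hours = 24076
failures = 39
MTBF = 24076 / 39
MTBF = 617.3333

617.3333


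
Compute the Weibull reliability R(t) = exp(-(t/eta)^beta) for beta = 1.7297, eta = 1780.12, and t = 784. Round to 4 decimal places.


beta = 1.7297, eta = 1780.12, t = 784
t/eta = 784 / 1780.12 = 0.4404
(t/eta)^beta = 0.4404^1.7297 = 0.2421
R(t) = exp(-0.2421)
R(t) = 0.785

0.785


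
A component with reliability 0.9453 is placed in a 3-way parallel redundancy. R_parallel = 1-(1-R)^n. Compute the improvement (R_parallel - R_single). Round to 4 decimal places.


R_single = 0.9453, n = 3
1 - R_single = 0.0547
(1 - R_single)^n = 0.0547^3 = 0.0002
R_parallel = 1 - 0.0002 = 0.9998
Improvement = 0.9998 - 0.9453
Improvement = 0.0545

0.0545


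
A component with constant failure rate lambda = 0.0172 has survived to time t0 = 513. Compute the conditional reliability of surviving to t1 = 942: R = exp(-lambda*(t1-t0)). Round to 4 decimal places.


lambda = 0.0172
t0 = 513, t1 = 942
t1 - t0 = 429
lambda * (t1-t0) = 0.0172 * 429 = 7.3788
R = exp(-7.3788)
R = 0.0006

0.0006


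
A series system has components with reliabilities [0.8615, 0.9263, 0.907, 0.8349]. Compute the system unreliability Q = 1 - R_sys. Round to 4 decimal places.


Components: [0.8615, 0.9263, 0.907, 0.8349]
After component 1: product = 0.8615
After component 2: product = 0.798
After component 3: product = 0.7238
After component 4: product = 0.6043
R_sys = 0.6043
Q = 1 - 0.6043 = 0.3957

0.3957


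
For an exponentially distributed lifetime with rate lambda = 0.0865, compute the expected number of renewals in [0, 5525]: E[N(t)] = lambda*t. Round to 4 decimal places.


lambda = 0.0865
t = 5525
E[N(t)] = lambda * t
E[N(t)] = 0.0865 * 5525
E[N(t)] = 477.9125

477.9125


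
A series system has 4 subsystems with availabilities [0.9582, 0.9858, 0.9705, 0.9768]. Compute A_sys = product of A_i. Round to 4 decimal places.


Subsystems: [0.9582, 0.9858, 0.9705, 0.9768]
After subsystem 1 (A=0.9582): product = 0.9582
After subsystem 2 (A=0.9858): product = 0.9446
After subsystem 3 (A=0.9705): product = 0.9167
After subsystem 4 (A=0.9768): product = 0.8955
A_sys = 0.8955

0.8955


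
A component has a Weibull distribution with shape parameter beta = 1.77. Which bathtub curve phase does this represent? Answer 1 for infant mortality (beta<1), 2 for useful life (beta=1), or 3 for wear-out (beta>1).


beta = 1.77
Compare beta to 1:
beta < 1 => infant mortality (phase 1)
beta = 1 => useful life (phase 2)
beta > 1 => wear-out (phase 3)
Since beta = 1.77, this is wear-out (increasing failure rate)
Phase = 3

3


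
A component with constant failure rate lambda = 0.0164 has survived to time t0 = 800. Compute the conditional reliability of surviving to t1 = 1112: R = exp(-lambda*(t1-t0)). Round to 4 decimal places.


lambda = 0.0164
t0 = 800, t1 = 1112
t1 - t0 = 312
lambda * (t1-t0) = 0.0164 * 312 = 5.1168
R = exp(-5.1168)
R = 0.006

0.006


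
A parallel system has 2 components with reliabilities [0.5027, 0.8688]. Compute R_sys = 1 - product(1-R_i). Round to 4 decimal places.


Components: [0.5027, 0.8688]
(1 - 0.5027) = 0.4973, running product = 0.4973
(1 - 0.8688) = 0.1312, running product = 0.0652
Product of (1-R_i) = 0.0652
R_sys = 1 - 0.0652 = 0.9348

0.9348


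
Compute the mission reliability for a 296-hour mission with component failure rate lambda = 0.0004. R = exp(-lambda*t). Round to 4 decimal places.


lambda = 0.0004
mission_time = 296
lambda * t = 0.0004 * 296 = 0.1184
R = exp(-0.1184)
R = 0.8883

0.8883


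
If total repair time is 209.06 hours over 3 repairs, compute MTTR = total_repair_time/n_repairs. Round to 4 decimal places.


total_repair_time = 209.06
n_repairs = 3
MTTR = 209.06 / 3
MTTR = 69.6867

69.6867


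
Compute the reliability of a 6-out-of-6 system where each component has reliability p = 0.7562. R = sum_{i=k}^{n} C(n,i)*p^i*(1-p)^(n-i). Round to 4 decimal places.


k = 6, n = 6, p = 0.7562
i=6: C(6,6)=1 * 0.7562^6 * 0.2438^0 = 0.187
R = sum of terms = 0.187

0.187


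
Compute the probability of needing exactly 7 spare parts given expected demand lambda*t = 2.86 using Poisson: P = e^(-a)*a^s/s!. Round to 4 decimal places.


a = 2.86, s = 7
e^(-a) = e^(-2.86) = 0.0573
a^s = 2.86^7 = 1565.1726
s! = 5040
P = 0.0573 * 1565.1726 / 5040
P = 0.0178

0.0178


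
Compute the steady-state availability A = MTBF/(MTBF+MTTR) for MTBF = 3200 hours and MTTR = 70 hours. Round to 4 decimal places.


MTBF = 3200
MTTR = 70
MTBF + MTTR = 3270
A = 3200 / 3270
A = 0.9786

0.9786


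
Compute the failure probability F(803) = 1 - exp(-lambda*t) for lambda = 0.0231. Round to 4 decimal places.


lambda = 0.0231, t = 803
lambda * t = 18.5493
exp(-18.5493) = 0.0
F(t) = 1 - 0.0
F(t) = 1.0

1.0


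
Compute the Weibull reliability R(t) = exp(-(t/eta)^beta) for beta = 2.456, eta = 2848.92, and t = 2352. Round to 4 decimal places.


beta = 2.456, eta = 2848.92, t = 2352
t/eta = 2352 / 2848.92 = 0.8256
(t/eta)^beta = 0.8256^2.456 = 0.6245
R(t) = exp(-0.6245)
R(t) = 0.5355

0.5355


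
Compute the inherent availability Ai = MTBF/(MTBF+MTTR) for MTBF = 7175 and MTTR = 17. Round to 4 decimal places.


MTBF = 7175
MTTR = 17
MTBF + MTTR = 7192
Ai = 7175 / 7192
Ai = 0.9976

0.9976


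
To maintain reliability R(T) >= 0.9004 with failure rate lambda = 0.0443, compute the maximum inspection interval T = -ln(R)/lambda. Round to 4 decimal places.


R_target = 0.9004
lambda = 0.0443
-ln(0.9004) = 0.1049
T = 0.1049 / 0.0443
T = 2.3683

2.3683


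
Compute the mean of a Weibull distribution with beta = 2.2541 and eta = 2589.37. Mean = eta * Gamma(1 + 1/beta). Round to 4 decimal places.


beta = 2.2541, eta = 2589.37
1/beta = 0.4436
1 + 1/beta = 1.4436
Gamma(1.4436) = 0.8857
Mean = 2589.37 * 0.8857
Mean = 2293.5157

2293.5157


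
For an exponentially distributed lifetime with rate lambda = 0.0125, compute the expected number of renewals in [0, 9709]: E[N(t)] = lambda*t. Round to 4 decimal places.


lambda = 0.0125
t = 9709
E[N(t)] = lambda * t
E[N(t)] = 0.0125 * 9709
E[N(t)] = 121.3625

121.3625


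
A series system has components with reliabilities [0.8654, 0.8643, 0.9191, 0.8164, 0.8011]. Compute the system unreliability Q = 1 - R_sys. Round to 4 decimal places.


Components: [0.8654, 0.8643, 0.9191, 0.8164, 0.8011]
After component 1: product = 0.8654
After component 2: product = 0.748
After component 3: product = 0.6875
After component 4: product = 0.5612
After component 5: product = 0.4496
R_sys = 0.4496
Q = 1 - 0.4496 = 0.5504

0.5504


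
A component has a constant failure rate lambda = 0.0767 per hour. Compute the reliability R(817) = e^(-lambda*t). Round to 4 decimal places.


lambda = 0.0767
t = 817
lambda * t = 62.6639
R(t) = e^(-62.6639)
R(t) = 0.0

0.0


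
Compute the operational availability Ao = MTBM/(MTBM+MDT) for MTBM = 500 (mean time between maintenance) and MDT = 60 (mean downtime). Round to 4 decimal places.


MTBM = 500
MDT = 60
MTBM + MDT = 560
Ao = 500 / 560
Ao = 0.8929

0.8929


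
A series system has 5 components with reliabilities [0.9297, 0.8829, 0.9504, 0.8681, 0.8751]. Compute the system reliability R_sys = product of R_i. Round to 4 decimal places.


Components: [0.9297, 0.8829, 0.9504, 0.8681, 0.8751]
After component 1 (R=0.9297): product = 0.9297
After component 2 (R=0.8829): product = 0.8208
After component 3 (R=0.9504): product = 0.7801
After component 4 (R=0.8681): product = 0.6772
After component 5 (R=0.8751): product = 0.5926
R_sys = 0.5926

0.5926


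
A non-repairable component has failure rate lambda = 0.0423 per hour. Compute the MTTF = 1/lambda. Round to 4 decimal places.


lambda = 0.0423
MTTF = 1 / 0.0423
MTTF = 23.6407

23.6407


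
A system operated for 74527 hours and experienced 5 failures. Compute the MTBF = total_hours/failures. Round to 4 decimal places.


total_hours = 74527
failures = 5
MTBF = 74527 / 5
MTBF = 14905.4

14905.4


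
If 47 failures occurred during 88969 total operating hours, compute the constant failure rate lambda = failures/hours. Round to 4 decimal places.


failures = 47
total_hours = 88969
lambda = 47 / 88969
lambda = 0.0005

0.0005


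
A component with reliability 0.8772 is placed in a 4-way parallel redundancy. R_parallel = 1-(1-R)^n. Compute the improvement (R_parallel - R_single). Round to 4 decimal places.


R_single = 0.8772, n = 4
1 - R_single = 0.1228
(1 - R_single)^n = 0.1228^4 = 0.0002
R_parallel = 1 - 0.0002 = 0.9998
Improvement = 0.9998 - 0.8772
Improvement = 0.1226

0.1226


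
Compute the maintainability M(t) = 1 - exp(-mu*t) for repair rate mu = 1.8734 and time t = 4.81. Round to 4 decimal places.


mu = 1.8734, t = 4.81
mu * t = 1.8734 * 4.81 = 9.0111
exp(-9.0111) = 0.0001
M(t) = 1 - 0.0001
M(t) = 0.9999

0.9999


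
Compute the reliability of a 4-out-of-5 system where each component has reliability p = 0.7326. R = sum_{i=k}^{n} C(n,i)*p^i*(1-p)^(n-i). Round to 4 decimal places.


k = 4, n = 5, p = 0.7326
i=4: C(5,4)=5 * 0.7326^4 * 0.2674^1 = 0.3851
i=5: C(5,5)=1 * 0.7326^5 * 0.2674^0 = 0.211
R = sum of terms = 0.5961

0.5961


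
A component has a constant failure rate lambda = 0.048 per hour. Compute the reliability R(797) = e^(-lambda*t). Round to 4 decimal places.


lambda = 0.048
t = 797
lambda * t = 38.256
R(t) = e^(-38.256)
R(t) = 0.0

0.0


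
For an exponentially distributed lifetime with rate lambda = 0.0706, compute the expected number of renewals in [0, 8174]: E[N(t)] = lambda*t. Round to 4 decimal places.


lambda = 0.0706
t = 8174
E[N(t)] = lambda * t
E[N(t)] = 0.0706 * 8174
E[N(t)] = 577.0844

577.0844


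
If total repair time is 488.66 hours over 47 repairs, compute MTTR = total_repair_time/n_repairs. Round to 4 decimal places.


total_repair_time = 488.66
n_repairs = 47
MTTR = 488.66 / 47
MTTR = 10.397

10.397


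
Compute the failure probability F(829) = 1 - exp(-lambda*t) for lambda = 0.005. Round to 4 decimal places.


lambda = 0.005, t = 829
lambda * t = 4.145
exp(-4.145) = 0.0158
F(t) = 1 - 0.0158
F(t) = 0.9842

0.9842


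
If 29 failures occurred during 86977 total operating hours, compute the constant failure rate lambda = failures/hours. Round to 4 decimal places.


failures = 29
total_hours = 86977
lambda = 29 / 86977
lambda = 0.0003

0.0003


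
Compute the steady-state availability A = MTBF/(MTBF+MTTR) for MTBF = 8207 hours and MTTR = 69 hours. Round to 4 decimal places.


MTBF = 8207
MTTR = 69
MTBF + MTTR = 8276
A = 8207 / 8276
A = 0.9917

0.9917


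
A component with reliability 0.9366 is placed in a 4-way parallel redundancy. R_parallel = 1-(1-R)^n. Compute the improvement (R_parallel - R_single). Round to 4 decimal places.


R_single = 0.9366, n = 4
1 - R_single = 0.0634
(1 - R_single)^n = 0.0634^4 = 0.0
R_parallel = 1 - 0.0 = 1.0
Improvement = 1.0 - 0.9366
Improvement = 0.0634

0.0634


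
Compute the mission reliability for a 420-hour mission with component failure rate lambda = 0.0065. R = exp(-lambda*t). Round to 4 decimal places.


lambda = 0.0065
mission_time = 420
lambda * t = 0.0065 * 420 = 2.73
R = exp(-2.73)
R = 0.0652

0.0652


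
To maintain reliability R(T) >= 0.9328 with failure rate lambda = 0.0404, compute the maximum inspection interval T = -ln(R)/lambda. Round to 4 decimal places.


R_target = 0.9328
lambda = 0.0404
-ln(0.9328) = 0.0696
T = 0.0696 / 0.0404
T = 1.7219

1.7219


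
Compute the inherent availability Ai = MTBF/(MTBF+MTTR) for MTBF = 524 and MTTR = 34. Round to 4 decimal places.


MTBF = 524
MTTR = 34
MTBF + MTTR = 558
Ai = 524 / 558
Ai = 0.9391

0.9391


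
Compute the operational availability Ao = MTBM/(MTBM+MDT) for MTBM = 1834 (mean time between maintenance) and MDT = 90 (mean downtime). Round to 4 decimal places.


MTBM = 1834
MDT = 90
MTBM + MDT = 1924
Ao = 1834 / 1924
Ao = 0.9532

0.9532


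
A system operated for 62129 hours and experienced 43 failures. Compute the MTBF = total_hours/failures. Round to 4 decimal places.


total_hours = 62129
failures = 43
MTBF = 62129 / 43
MTBF = 1444.8605

1444.8605


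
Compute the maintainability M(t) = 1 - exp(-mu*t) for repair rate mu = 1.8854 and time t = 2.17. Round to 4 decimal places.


mu = 1.8854, t = 2.17
mu * t = 1.8854 * 2.17 = 4.0913
exp(-4.0913) = 0.0167
M(t) = 1 - 0.0167
M(t) = 0.9833

0.9833


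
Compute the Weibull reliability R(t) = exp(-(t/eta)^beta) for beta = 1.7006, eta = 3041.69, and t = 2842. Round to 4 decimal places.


beta = 1.7006, eta = 3041.69, t = 2842
t/eta = 2842 / 3041.69 = 0.9343
(t/eta)^beta = 0.9343^1.7006 = 0.8909
R(t) = exp(-0.8909)
R(t) = 0.4103

0.4103


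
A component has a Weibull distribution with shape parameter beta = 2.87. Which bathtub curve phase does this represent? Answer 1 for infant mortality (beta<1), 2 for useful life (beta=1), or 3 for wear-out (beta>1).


beta = 2.87
Compare beta to 1:
beta < 1 => infant mortality (phase 1)
beta = 1 => useful life (phase 2)
beta > 1 => wear-out (phase 3)
Since beta = 2.87, this is wear-out (increasing failure rate)
Phase = 3

3


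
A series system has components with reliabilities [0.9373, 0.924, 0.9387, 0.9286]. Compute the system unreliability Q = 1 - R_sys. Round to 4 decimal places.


Components: [0.9373, 0.924, 0.9387, 0.9286]
After component 1: product = 0.9373
After component 2: product = 0.8661
After component 3: product = 0.813
After component 4: product = 0.7549
R_sys = 0.7549
Q = 1 - 0.7549 = 0.2451

0.2451


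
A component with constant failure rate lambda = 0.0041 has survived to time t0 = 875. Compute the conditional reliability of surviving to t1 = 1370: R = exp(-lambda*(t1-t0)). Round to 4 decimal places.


lambda = 0.0041
t0 = 875, t1 = 1370
t1 - t0 = 495
lambda * (t1-t0) = 0.0041 * 495 = 2.0295
R = exp(-2.0295)
R = 0.1314

0.1314


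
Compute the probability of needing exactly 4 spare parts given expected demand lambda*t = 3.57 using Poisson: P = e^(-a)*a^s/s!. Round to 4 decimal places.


a = 3.57, s = 4
e^(-a) = e^(-3.57) = 0.0282
a^s = 3.57^4 = 162.4325
s! = 24
P = 0.0282 * 162.4325 / 24
P = 0.1906

0.1906


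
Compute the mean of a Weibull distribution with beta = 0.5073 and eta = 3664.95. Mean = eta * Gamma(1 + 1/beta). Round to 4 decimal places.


beta = 0.5073, eta = 3664.95
1/beta = 1.9712
1 + 1/beta = 2.9712
Gamma(2.9712) = 1.9479
Mean = 3664.95 * 1.9479
Mean = 7138.9698

7138.9698


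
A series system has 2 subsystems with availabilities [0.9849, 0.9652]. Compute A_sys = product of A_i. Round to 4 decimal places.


Subsystems: [0.9849, 0.9652]
After subsystem 1 (A=0.9849): product = 0.9849
After subsystem 2 (A=0.9652): product = 0.9506
A_sys = 0.9506

0.9506


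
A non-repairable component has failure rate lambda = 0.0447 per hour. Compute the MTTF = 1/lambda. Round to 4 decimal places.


lambda = 0.0447
MTTF = 1 / 0.0447
MTTF = 22.3714

22.3714


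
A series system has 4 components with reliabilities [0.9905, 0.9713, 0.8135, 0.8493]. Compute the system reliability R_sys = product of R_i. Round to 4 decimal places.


Components: [0.9905, 0.9713, 0.8135, 0.8493]
After component 1 (R=0.9905): product = 0.9905
After component 2 (R=0.9713): product = 0.9621
After component 3 (R=0.8135): product = 0.7826
After component 4 (R=0.8493): product = 0.6647
R_sys = 0.6647

0.6647


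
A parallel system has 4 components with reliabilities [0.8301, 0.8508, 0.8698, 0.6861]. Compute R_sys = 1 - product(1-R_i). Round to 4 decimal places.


Components: [0.8301, 0.8508, 0.8698, 0.6861]
(1 - 0.8301) = 0.1699, running product = 0.1699
(1 - 0.8508) = 0.1492, running product = 0.0253
(1 - 0.8698) = 0.1302, running product = 0.0033
(1 - 0.6861) = 0.3139, running product = 0.001
Product of (1-R_i) = 0.001
R_sys = 1 - 0.001 = 0.999

0.999


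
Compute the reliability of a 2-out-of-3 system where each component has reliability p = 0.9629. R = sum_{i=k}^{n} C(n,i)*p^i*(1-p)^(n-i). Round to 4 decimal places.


k = 2, n = 3, p = 0.9629
i=2: C(3,2)=3 * 0.9629^2 * 0.0371^1 = 0.1032
i=3: C(3,3)=1 * 0.9629^3 * 0.0371^0 = 0.8928
R = sum of terms = 0.996

0.996


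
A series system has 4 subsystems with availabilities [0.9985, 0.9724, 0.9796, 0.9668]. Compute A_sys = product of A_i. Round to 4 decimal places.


Subsystems: [0.9985, 0.9724, 0.9796, 0.9668]
After subsystem 1 (A=0.9985): product = 0.9985
After subsystem 2 (A=0.9724): product = 0.9709
After subsystem 3 (A=0.9796): product = 0.9511
After subsystem 4 (A=0.9668): product = 0.9196
A_sys = 0.9196

0.9196


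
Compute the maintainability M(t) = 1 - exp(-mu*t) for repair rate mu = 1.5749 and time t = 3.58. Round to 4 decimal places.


mu = 1.5749, t = 3.58
mu * t = 1.5749 * 3.58 = 5.6381
exp(-5.6381) = 0.0036
M(t) = 1 - 0.0036
M(t) = 0.9964

0.9964


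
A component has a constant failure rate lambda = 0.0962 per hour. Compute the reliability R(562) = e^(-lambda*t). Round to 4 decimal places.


lambda = 0.0962
t = 562
lambda * t = 54.0644
R(t) = e^(-54.0644)
R(t) = 0.0

0.0


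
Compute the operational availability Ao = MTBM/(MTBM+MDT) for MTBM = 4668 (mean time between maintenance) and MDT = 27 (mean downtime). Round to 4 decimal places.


MTBM = 4668
MDT = 27
MTBM + MDT = 4695
Ao = 4668 / 4695
Ao = 0.9942

0.9942


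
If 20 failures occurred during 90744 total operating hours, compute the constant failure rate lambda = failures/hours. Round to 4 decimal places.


failures = 20
total_hours = 90744
lambda = 20 / 90744
lambda = 0.0002

0.0002


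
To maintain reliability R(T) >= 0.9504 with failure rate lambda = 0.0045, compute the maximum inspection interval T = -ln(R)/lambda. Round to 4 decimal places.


R_target = 0.9504
lambda = 0.0045
-ln(0.9504) = 0.0509
T = 0.0509 / 0.0045
T = 11.305

11.305


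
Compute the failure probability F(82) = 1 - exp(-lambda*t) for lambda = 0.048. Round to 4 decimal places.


lambda = 0.048, t = 82
lambda * t = 3.936
exp(-3.936) = 0.0195
F(t) = 1 - 0.0195
F(t) = 0.9805

0.9805


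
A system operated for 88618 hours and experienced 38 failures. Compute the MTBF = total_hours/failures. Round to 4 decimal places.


total_hours = 88618
failures = 38
MTBF = 88618 / 38
MTBF = 2332.0526

2332.0526


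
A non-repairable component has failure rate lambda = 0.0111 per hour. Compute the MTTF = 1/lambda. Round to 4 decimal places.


lambda = 0.0111
MTTF = 1 / 0.0111
MTTF = 90.0901

90.0901


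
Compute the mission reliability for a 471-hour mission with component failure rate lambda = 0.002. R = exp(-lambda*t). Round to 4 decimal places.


lambda = 0.002
mission_time = 471
lambda * t = 0.002 * 471 = 0.942
R = exp(-0.942)
R = 0.3898

0.3898


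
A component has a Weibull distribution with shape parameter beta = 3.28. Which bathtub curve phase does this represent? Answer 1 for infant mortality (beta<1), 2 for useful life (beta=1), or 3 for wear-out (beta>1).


beta = 3.28
Compare beta to 1:
beta < 1 => infant mortality (phase 1)
beta = 1 => useful life (phase 2)
beta > 1 => wear-out (phase 3)
Since beta = 3.28, this is wear-out (increasing failure rate)
Phase = 3

3


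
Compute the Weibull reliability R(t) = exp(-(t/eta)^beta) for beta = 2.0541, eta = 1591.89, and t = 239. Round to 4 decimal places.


beta = 2.0541, eta = 1591.89, t = 239
t/eta = 239 / 1591.89 = 0.1501
(t/eta)^beta = 0.1501^2.0541 = 0.0203
R(t) = exp(-0.0203)
R(t) = 0.9799

0.9799


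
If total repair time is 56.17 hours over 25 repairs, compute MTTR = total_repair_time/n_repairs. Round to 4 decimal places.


total_repair_time = 56.17
n_repairs = 25
MTTR = 56.17 / 25
MTTR = 2.2468

2.2468


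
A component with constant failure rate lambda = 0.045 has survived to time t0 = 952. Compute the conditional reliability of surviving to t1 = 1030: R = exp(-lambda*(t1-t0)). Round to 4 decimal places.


lambda = 0.045
t0 = 952, t1 = 1030
t1 - t0 = 78
lambda * (t1-t0) = 0.045 * 78 = 3.51
R = exp(-3.51)
R = 0.0299

0.0299


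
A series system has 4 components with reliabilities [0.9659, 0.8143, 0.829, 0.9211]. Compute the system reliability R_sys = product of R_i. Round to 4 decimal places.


Components: [0.9659, 0.8143, 0.829, 0.9211]
After component 1 (R=0.9659): product = 0.9659
After component 2 (R=0.8143): product = 0.7865
After component 3 (R=0.829): product = 0.652
After component 4 (R=0.9211): product = 0.6006
R_sys = 0.6006

0.6006


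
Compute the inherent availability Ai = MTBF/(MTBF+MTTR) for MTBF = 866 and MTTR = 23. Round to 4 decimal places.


MTBF = 866
MTTR = 23
MTBF + MTTR = 889
Ai = 866 / 889
Ai = 0.9741

0.9741


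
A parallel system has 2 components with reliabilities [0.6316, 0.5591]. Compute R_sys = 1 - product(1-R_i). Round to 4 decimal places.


Components: [0.6316, 0.5591]
(1 - 0.6316) = 0.3684, running product = 0.3684
(1 - 0.5591) = 0.4409, running product = 0.1624
Product of (1-R_i) = 0.1624
R_sys = 1 - 0.1624 = 0.8376

0.8376


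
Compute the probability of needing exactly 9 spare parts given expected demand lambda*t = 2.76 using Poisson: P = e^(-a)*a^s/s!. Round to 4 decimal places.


a = 2.76, s = 9
e^(-a) = e^(-2.76) = 0.0633
a^s = 2.76^9 = 9293.5521
s! = 362880
P = 0.0633 * 9293.5521 / 362880
P = 0.0016

0.0016


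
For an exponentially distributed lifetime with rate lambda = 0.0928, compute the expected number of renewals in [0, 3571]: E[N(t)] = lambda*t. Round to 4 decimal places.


lambda = 0.0928
t = 3571
E[N(t)] = lambda * t
E[N(t)] = 0.0928 * 3571
E[N(t)] = 331.3888

331.3888


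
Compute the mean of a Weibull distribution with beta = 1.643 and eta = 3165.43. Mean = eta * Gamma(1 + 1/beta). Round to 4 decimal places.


beta = 1.643, eta = 3165.43
1/beta = 0.6086
1 + 1/beta = 1.6086
Gamma(1.6086) = 0.8945
Mean = 3165.43 * 0.8945
Mean = 2831.5337

2831.5337


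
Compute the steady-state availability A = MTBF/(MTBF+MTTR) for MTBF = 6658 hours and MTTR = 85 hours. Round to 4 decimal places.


MTBF = 6658
MTTR = 85
MTBF + MTTR = 6743
A = 6658 / 6743
A = 0.9874

0.9874


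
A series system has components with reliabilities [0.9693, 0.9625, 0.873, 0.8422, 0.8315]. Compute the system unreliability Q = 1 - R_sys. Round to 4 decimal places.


Components: [0.9693, 0.9625, 0.873, 0.8422, 0.8315]
After component 1: product = 0.9693
After component 2: product = 0.933
After component 3: product = 0.8145
After component 4: product = 0.6859
After component 5: product = 0.5704
R_sys = 0.5704
Q = 1 - 0.5704 = 0.4296

0.4296


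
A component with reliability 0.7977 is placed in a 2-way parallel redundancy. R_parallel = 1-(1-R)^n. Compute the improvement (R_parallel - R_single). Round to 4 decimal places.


R_single = 0.7977, n = 2
1 - R_single = 0.2023
(1 - R_single)^n = 0.2023^2 = 0.0409
R_parallel = 1 - 0.0409 = 0.9591
Improvement = 0.9591 - 0.7977
Improvement = 0.1614

0.1614


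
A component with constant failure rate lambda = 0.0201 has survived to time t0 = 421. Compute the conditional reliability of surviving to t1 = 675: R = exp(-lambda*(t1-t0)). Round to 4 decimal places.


lambda = 0.0201
t0 = 421, t1 = 675
t1 - t0 = 254
lambda * (t1-t0) = 0.0201 * 254 = 5.1054
R = exp(-5.1054)
R = 0.0061

0.0061


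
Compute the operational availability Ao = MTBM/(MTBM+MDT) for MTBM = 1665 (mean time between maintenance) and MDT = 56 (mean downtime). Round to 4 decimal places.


MTBM = 1665
MDT = 56
MTBM + MDT = 1721
Ao = 1665 / 1721
Ao = 0.9675

0.9675


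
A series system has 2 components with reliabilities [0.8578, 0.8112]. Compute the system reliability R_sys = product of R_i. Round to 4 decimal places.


Components: [0.8578, 0.8112]
After component 1 (R=0.8578): product = 0.8578
After component 2 (R=0.8112): product = 0.6958
R_sys = 0.6958

0.6958


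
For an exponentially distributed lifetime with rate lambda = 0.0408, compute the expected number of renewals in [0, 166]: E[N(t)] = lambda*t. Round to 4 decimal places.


lambda = 0.0408
t = 166
E[N(t)] = lambda * t
E[N(t)] = 0.0408 * 166
E[N(t)] = 6.7728

6.7728


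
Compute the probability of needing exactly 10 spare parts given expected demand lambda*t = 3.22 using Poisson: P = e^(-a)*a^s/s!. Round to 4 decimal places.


a = 3.22, s = 10
e^(-a) = e^(-3.22) = 0.04
a^s = 3.22^10 = 119828.1121
s! = 3628800
P = 0.04 * 119828.1121 / 3628800
P = 0.0013

0.0013


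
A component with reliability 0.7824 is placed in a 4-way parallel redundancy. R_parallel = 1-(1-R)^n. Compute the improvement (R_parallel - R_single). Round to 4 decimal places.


R_single = 0.7824, n = 4
1 - R_single = 0.2176
(1 - R_single)^n = 0.2176^4 = 0.0022
R_parallel = 1 - 0.0022 = 0.9978
Improvement = 0.9978 - 0.7824
Improvement = 0.2154

0.2154
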